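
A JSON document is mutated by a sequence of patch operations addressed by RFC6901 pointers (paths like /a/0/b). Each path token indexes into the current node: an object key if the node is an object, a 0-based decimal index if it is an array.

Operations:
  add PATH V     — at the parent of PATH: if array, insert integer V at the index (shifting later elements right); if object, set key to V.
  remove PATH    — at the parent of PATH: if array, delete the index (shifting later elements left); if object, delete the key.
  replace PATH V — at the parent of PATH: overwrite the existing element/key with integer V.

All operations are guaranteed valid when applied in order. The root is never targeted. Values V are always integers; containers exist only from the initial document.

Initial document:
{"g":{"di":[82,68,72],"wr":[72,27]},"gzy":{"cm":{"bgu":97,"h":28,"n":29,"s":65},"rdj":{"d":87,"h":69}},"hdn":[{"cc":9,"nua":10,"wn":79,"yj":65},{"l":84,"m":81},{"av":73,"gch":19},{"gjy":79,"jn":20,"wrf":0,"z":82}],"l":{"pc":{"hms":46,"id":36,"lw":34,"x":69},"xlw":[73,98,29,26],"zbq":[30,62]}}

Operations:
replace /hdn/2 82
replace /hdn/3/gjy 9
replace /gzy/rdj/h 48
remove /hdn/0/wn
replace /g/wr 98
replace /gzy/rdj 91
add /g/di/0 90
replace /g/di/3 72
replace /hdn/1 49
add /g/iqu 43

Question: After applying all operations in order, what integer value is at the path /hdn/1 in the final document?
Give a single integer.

Answer: 49

Derivation:
After op 1 (replace /hdn/2 82): {"g":{"di":[82,68,72],"wr":[72,27]},"gzy":{"cm":{"bgu":97,"h":28,"n":29,"s":65},"rdj":{"d":87,"h":69}},"hdn":[{"cc":9,"nua":10,"wn":79,"yj":65},{"l":84,"m":81},82,{"gjy":79,"jn":20,"wrf":0,"z":82}],"l":{"pc":{"hms":46,"id":36,"lw":34,"x":69},"xlw":[73,98,29,26],"zbq":[30,62]}}
After op 2 (replace /hdn/3/gjy 9): {"g":{"di":[82,68,72],"wr":[72,27]},"gzy":{"cm":{"bgu":97,"h":28,"n":29,"s":65},"rdj":{"d":87,"h":69}},"hdn":[{"cc":9,"nua":10,"wn":79,"yj":65},{"l":84,"m":81},82,{"gjy":9,"jn":20,"wrf":0,"z":82}],"l":{"pc":{"hms":46,"id":36,"lw":34,"x":69},"xlw":[73,98,29,26],"zbq":[30,62]}}
After op 3 (replace /gzy/rdj/h 48): {"g":{"di":[82,68,72],"wr":[72,27]},"gzy":{"cm":{"bgu":97,"h":28,"n":29,"s":65},"rdj":{"d":87,"h":48}},"hdn":[{"cc":9,"nua":10,"wn":79,"yj":65},{"l":84,"m":81},82,{"gjy":9,"jn":20,"wrf":0,"z":82}],"l":{"pc":{"hms":46,"id":36,"lw":34,"x":69},"xlw":[73,98,29,26],"zbq":[30,62]}}
After op 4 (remove /hdn/0/wn): {"g":{"di":[82,68,72],"wr":[72,27]},"gzy":{"cm":{"bgu":97,"h":28,"n":29,"s":65},"rdj":{"d":87,"h":48}},"hdn":[{"cc":9,"nua":10,"yj":65},{"l":84,"m":81},82,{"gjy":9,"jn":20,"wrf":0,"z":82}],"l":{"pc":{"hms":46,"id":36,"lw":34,"x":69},"xlw":[73,98,29,26],"zbq":[30,62]}}
After op 5 (replace /g/wr 98): {"g":{"di":[82,68,72],"wr":98},"gzy":{"cm":{"bgu":97,"h":28,"n":29,"s":65},"rdj":{"d":87,"h":48}},"hdn":[{"cc":9,"nua":10,"yj":65},{"l":84,"m":81},82,{"gjy":9,"jn":20,"wrf":0,"z":82}],"l":{"pc":{"hms":46,"id":36,"lw":34,"x":69},"xlw":[73,98,29,26],"zbq":[30,62]}}
After op 6 (replace /gzy/rdj 91): {"g":{"di":[82,68,72],"wr":98},"gzy":{"cm":{"bgu":97,"h":28,"n":29,"s":65},"rdj":91},"hdn":[{"cc":9,"nua":10,"yj":65},{"l":84,"m":81},82,{"gjy":9,"jn":20,"wrf":0,"z":82}],"l":{"pc":{"hms":46,"id":36,"lw":34,"x":69},"xlw":[73,98,29,26],"zbq":[30,62]}}
After op 7 (add /g/di/0 90): {"g":{"di":[90,82,68,72],"wr":98},"gzy":{"cm":{"bgu":97,"h":28,"n":29,"s":65},"rdj":91},"hdn":[{"cc":9,"nua":10,"yj":65},{"l":84,"m":81},82,{"gjy":9,"jn":20,"wrf":0,"z":82}],"l":{"pc":{"hms":46,"id":36,"lw":34,"x":69},"xlw":[73,98,29,26],"zbq":[30,62]}}
After op 8 (replace /g/di/3 72): {"g":{"di":[90,82,68,72],"wr":98},"gzy":{"cm":{"bgu":97,"h":28,"n":29,"s":65},"rdj":91},"hdn":[{"cc":9,"nua":10,"yj":65},{"l":84,"m":81},82,{"gjy":9,"jn":20,"wrf":0,"z":82}],"l":{"pc":{"hms":46,"id":36,"lw":34,"x":69},"xlw":[73,98,29,26],"zbq":[30,62]}}
After op 9 (replace /hdn/1 49): {"g":{"di":[90,82,68,72],"wr":98},"gzy":{"cm":{"bgu":97,"h":28,"n":29,"s":65},"rdj":91},"hdn":[{"cc":9,"nua":10,"yj":65},49,82,{"gjy":9,"jn":20,"wrf":0,"z":82}],"l":{"pc":{"hms":46,"id":36,"lw":34,"x":69},"xlw":[73,98,29,26],"zbq":[30,62]}}
After op 10 (add /g/iqu 43): {"g":{"di":[90,82,68,72],"iqu":43,"wr":98},"gzy":{"cm":{"bgu":97,"h":28,"n":29,"s":65},"rdj":91},"hdn":[{"cc":9,"nua":10,"yj":65},49,82,{"gjy":9,"jn":20,"wrf":0,"z":82}],"l":{"pc":{"hms":46,"id":36,"lw":34,"x":69},"xlw":[73,98,29,26],"zbq":[30,62]}}
Value at /hdn/1: 49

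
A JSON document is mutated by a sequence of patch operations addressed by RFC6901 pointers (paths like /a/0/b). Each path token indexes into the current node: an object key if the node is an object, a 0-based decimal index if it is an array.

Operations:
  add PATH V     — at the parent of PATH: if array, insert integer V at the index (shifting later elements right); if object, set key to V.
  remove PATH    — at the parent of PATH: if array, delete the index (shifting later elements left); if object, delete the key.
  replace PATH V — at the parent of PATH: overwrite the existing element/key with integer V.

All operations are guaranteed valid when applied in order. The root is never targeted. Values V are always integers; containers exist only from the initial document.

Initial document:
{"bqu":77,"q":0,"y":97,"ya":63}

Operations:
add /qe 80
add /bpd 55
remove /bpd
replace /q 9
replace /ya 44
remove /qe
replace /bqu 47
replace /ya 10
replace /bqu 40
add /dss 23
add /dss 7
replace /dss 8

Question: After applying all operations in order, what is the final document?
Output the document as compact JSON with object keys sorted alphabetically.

After op 1 (add /qe 80): {"bqu":77,"q":0,"qe":80,"y":97,"ya":63}
After op 2 (add /bpd 55): {"bpd":55,"bqu":77,"q":0,"qe":80,"y":97,"ya":63}
After op 3 (remove /bpd): {"bqu":77,"q":0,"qe":80,"y":97,"ya":63}
After op 4 (replace /q 9): {"bqu":77,"q":9,"qe":80,"y":97,"ya":63}
After op 5 (replace /ya 44): {"bqu":77,"q":9,"qe":80,"y":97,"ya":44}
After op 6 (remove /qe): {"bqu":77,"q":9,"y":97,"ya":44}
After op 7 (replace /bqu 47): {"bqu":47,"q":9,"y":97,"ya":44}
After op 8 (replace /ya 10): {"bqu":47,"q":9,"y":97,"ya":10}
After op 9 (replace /bqu 40): {"bqu":40,"q":9,"y":97,"ya":10}
After op 10 (add /dss 23): {"bqu":40,"dss":23,"q":9,"y":97,"ya":10}
After op 11 (add /dss 7): {"bqu":40,"dss":7,"q":9,"y":97,"ya":10}
After op 12 (replace /dss 8): {"bqu":40,"dss":8,"q":9,"y":97,"ya":10}

Answer: {"bqu":40,"dss":8,"q":9,"y":97,"ya":10}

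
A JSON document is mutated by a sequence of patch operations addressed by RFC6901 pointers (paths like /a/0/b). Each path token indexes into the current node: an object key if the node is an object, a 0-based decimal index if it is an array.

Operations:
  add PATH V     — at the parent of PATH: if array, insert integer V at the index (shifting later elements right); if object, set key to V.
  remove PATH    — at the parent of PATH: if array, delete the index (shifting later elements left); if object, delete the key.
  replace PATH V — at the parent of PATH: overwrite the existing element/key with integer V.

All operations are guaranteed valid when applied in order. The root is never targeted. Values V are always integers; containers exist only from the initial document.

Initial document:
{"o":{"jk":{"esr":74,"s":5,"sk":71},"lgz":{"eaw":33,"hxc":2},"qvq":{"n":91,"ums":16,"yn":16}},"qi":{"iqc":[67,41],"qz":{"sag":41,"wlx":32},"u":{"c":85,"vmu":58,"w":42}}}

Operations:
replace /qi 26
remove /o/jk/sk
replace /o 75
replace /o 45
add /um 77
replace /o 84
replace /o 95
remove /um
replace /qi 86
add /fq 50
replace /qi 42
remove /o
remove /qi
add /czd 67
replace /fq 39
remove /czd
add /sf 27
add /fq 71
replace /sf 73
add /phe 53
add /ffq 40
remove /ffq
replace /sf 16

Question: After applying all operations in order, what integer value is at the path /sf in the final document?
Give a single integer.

After op 1 (replace /qi 26): {"o":{"jk":{"esr":74,"s":5,"sk":71},"lgz":{"eaw":33,"hxc":2},"qvq":{"n":91,"ums":16,"yn":16}},"qi":26}
After op 2 (remove /o/jk/sk): {"o":{"jk":{"esr":74,"s":5},"lgz":{"eaw":33,"hxc":2},"qvq":{"n":91,"ums":16,"yn":16}},"qi":26}
After op 3 (replace /o 75): {"o":75,"qi":26}
After op 4 (replace /o 45): {"o":45,"qi":26}
After op 5 (add /um 77): {"o":45,"qi":26,"um":77}
After op 6 (replace /o 84): {"o":84,"qi":26,"um":77}
After op 7 (replace /o 95): {"o":95,"qi":26,"um":77}
After op 8 (remove /um): {"o":95,"qi":26}
After op 9 (replace /qi 86): {"o":95,"qi":86}
After op 10 (add /fq 50): {"fq":50,"o":95,"qi":86}
After op 11 (replace /qi 42): {"fq":50,"o":95,"qi":42}
After op 12 (remove /o): {"fq":50,"qi":42}
After op 13 (remove /qi): {"fq":50}
After op 14 (add /czd 67): {"czd":67,"fq":50}
After op 15 (replace /fq 39): {"czd":67,"fq":39}
After op 16 (remove /czd): {"fq":39}
After op 17 (add /sf 27): {"fq":39,"sf":27}
After op 18 (add /fq 71): {"fq":71,"sf":27}
After op 19 (replace /sf 73): {"fq":71,"sf":73}
After op 20 (add /phe 53): {"fq":71,"phe":53,"sf":73}
After op 21 (add /ffq 40): {"ffq":40,"fq":71,"phe":53,"sf":73}
After op 22 (remove /ffq): {"fq":71,"phe":53,"sf":73}
After op 23 (replace /sf 16): {"fq":71,"phe":53,"sf":16}
Value at /sf: 16

Answer: 16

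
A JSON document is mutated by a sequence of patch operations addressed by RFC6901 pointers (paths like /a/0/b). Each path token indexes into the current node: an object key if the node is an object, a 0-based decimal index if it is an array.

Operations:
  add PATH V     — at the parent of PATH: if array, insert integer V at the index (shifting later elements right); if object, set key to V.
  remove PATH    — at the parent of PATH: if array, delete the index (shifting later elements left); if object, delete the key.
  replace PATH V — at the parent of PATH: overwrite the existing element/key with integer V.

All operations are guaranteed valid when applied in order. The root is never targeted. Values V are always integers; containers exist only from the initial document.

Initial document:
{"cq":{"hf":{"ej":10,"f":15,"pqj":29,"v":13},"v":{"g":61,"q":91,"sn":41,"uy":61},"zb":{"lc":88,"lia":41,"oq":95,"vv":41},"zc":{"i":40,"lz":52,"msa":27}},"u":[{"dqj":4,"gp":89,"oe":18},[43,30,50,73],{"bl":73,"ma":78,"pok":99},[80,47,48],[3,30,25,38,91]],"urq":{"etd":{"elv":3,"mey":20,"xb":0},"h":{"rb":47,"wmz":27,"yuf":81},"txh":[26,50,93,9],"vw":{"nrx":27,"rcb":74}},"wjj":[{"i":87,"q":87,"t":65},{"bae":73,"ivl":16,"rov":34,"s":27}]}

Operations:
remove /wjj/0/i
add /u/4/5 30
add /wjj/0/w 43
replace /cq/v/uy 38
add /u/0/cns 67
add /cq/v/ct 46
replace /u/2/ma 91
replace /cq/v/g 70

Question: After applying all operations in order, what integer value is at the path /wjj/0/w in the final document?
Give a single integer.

Answer: 43

Derivation:
After op 1 (remove /wjj/0/i): {"cq":{"hf":{"ej":10,"f":15,"pqj":29,"v":13},"v":{"g":61,"q":91,"sn":41,"uy":61},"zb":{"lc":88,"lia":41,"oq":95,"vv":41},"zc":{"i":40,"lz":52,"msa":27}},"u":[{"dqj":4,"gp":89,"oe":18},[43,30,50,73],{"bl":73,"ma":78,"pok":99},[80,47,48],[3,30,25,38,91]],"urq":{"etd":{"elv":3,"mey":20,"xb":0},"h":{"rb":47,"wmz":27,"yuf":81},"txh":[26,50,93,9],"vw":{"nrx":27,"rcb":74}},"wjj":[{"q":87,"t":65},{"bae":73,"ivl":16,"rov":34,"s":27}]}
After op 2 (add /u/4/5 30): {"cq":{"hf":{"ej":10,"f":15,"pqj":29,"v":13},"v":{"g":61,"q":91,"sn":41,"uy":61},"zb":{"lc":88,"lia":41,"oq":95,"vv":41},"zc":{"i":40,"lz":52,"msa":27}},"u":[{"dqj":4,"gp":89,"oe":18},[43,30,50,73],{"bl":73,"ma":78,"pok":99},[80,47,48],[3,30,25,38,91,30]],"urq":{"etd":{"elv":3,"mey":20,"xb":0},"h":{"rb":47,"wmz":27,"yuf":81},"txh":[26,50,93,9],"vw":{"nrx":27,"rcb":74}},"wjj":[{"q":87,"t":65},{"bae":73,"ivl":16,"rov":34,"s":27}]}
After op 3 (add /wjj/0/w 43): {"cq":{"hf":{"ej":10,"f":15,"pqj":29,"v":13},"v":{"g":61,"q":91,"sn":41,"uy":61},"zb":{"lc":88,"lia":41,"oq":95,"vv":41},"zc":{"i":40,"lz":52,"msa":27}},"u":[{"dqj":4,"gp":89,"oe":18},[43,30,50,73],{"bl":73,"ma":78,"pok":99},[80,47,48],[3,30,25,38,91,30]],"urq":{"etd":{"elv":3,"mey":20,"xb":0},"h":{"rb":47,"wmz":27,"yuf":81},"txh":[26,50,93,9],"vw":{"nrx":27,"rcb":74}},"wjj":[{"q":87,"t":65,"w":43},{"bae":73,"ivl":16,"rov":34,"s":27}]}
After op 4 (replace /cq/v/uy 38): {"cq":{"hf":{"ej":10,"f":15,"pqj":29,"v":13},"v":{"g":61,"q":91,"sn":41,"uy":38},"zb":{"lc":88,"lia":41,"oq":95,"vv":41},"zc":{"i":40,"lz":52,"msa":27}},"u":[{"dqj":4,"gp":89,"oe":18},[43,30,50,73],{"bl":73,"ma":78,"pok":99},[80,47,48],[3,30,25,38,91,30]],"urq":{"etd":{"elv":3,"mey":20,"xb":0},"h":{"rb":47,"wmz":27,"yuf":81},"txh":[26,50,93,9],"vw":{"nrx":27,"rcb":74}},"wjj":[{"q":87,"t":65,"w":43},{"bae":73,"ivl":16,"rov":34,"s":27}]}
After op 5 (add /u/0/cns 67): {"cq":{"hf":{"ej":10,"f":15,"pqj":29,"v":13},"v":{"g":61,"q":91,"sn":41,"uy":38},"zb":{"lc":88,"lia":41,"oq":95,"vv":41},"zc":{"i":40,"lz":52,"msa":27}},"u":[{"cns":67,"dqj":4,"gp":89,"oe":18},[43,30,50,73],{"bl":73,"ma":78,"pok":99},[80,47,48],[3,30,25,38,91,30]],"urq":{"etd":{"elv":3,"mey":20,"xb":0},"h":{"rb":47,"wmz":27,"yuf":81},"txh":[26,50,93,9],"vw":{"nrx":27,"rcb":74}},"wjj":[{"q":87,"t":65,"w":43},{"bae":73,"ivl":16,"rov":34,"s":27}]}
After op 6 (add /cq/v/ct 46): {"cq":{"hf":{"ej":10,"f":15,"pqj":29,"v":13},"v":{"ct":46,"g":61,"q":91,"sn":41,"uy":38},"zb":{"lc":88,"lia":41,"oq":95,"vv":41},"zc":{"i":40,"lz":52,"msa":27}},"u":[{"cns":67,"dqj":4,"gp":89,"oe":18},[43,30,50,73],{"bl":73,"ma":78,"pok":99},[80,47,48],[3,30,25,38,91,30]],"urq":{"etd":{"elv":3,"mey":20,"xb":0},"h":{"rb":47,"wmz":27,"yuf":81},"txh":[26,50,93,9],"vw":{"nrx":27,"rcb":74}},"wjj":[{"q":87,"t":65,"w":43},{"bae":73,"ivl":16,"rov":34,"s":27}]}
After op 7 (replace /u/2/ma 91): {"cq":{"hf":{"ej":10,"f":15,"pqj":29,"v":13},"v":{"ct":46,"g":61,"q":91,"sn":41,"uy":38},"zb":{"lc":88,"lia":41,"oq":95,"vv":41},"zc":{"i":40,"lz":52,"msa":27}},"u":[{"cns":67,"dqj":4,"gp":89,"oe":18},[43,30,50,73],{"bl":73,"ma":91,"pok":99},[80,47,48],[3,30,25,38,91,30]],"urq":{"etd":{"elv":3,"mey":20,"xb":0},"h":{"rb":47,"wmz":27,"yuf":81},"txh":[26,50,93,9],"vw":{"nrx":27,"rcb":74}},"wjj":[{"q":87,"t":65,"w":43},{"bae":73,"ivl":16,"rov":34,"s":27}]}
After op 8 (replace /cq/v/g 70): {"cq":{"hf":{"ej":10,"f":15,"pqj":29,"v":13},"v":{"ct":46,"g":70,"q":91,"sn":41,"uy":38},"zb":{"lc":88,"lia":41,"oq":95,"vv":41},"zc":{"i":40,"lz":52,"msa":27}},"u":[{"cns":67,"dqj":4,"gp":89,"oe":18},[43,30,50,73],{"bl":73,"ma":91,"pok":99},[80,47,48],[3,30,25,38,91,30]],"urq":{"etd":{"elv":3,"mey":20,"xb":0},"h":{"rb":47,"wmz":27,"yuf":81},"txh":[26,50,93,9],"vw":{"nrx":27,"rcb":74}},"wjj":[{"q":87,"t":65,"w":43},{"bae":73,"ivl":16,"rov":34,"s":27}]}
Value at /wjj/0/w: 43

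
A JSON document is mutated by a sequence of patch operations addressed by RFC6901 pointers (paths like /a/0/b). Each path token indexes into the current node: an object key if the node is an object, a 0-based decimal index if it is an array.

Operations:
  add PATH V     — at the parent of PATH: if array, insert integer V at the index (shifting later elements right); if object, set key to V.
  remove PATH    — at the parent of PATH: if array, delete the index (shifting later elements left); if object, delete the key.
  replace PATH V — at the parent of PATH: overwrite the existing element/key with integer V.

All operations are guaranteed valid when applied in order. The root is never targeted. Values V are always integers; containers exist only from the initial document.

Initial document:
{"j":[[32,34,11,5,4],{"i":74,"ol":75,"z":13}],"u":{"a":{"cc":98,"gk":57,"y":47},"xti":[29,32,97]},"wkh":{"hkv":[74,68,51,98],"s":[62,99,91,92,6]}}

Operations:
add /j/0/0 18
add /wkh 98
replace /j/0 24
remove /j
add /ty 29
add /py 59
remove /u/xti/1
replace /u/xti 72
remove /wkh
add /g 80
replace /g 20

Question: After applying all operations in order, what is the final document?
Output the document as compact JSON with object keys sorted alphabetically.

Answer: {"g":20,"py":59,"ty":29,"u":{"a":{"cc":98,"gk":57,"y":47},"xti":72}}

Derivation:
After op 1 (add /j/0/0 18): {"j":[[18,32,34,11,5,4],{"i":74,"ol":75,"z":13}],"u":{"a":{"cc":98,"gk":57,"y":47},"xti":[29,32,97]},"wkh":{"hkv":[74,68,51,98],"s":[62,99,91,92,6]}}
After op 2 (add /wkh 98): {"j":[[18,32,34,11,5,4],{"i":74,"ol":75,"z":13}],"u":{"a":{"cc":98,"gk":57,"y":47},"xti":[29,32,97]},"wkh":98}
After op 3 (replace /j/0 24): {"j":[24,{"i":74,"ol":75,"z":13}],"u":{"a":{"cc":98,"gk":57,"y":47},"xti":[29,32,97]},"wkh":98}
After op 4 (remove /j): {"u":{"a":{"cc":98,"gk":57,"y":47},"xti":[29,32,97]},"wkh":98}
After op 5 (add /ty 29): {"ty":29,"u":{"a":{"cc":98,"gk":57,"y":47},"xti":[29,32,97]},"wkh":98}
After op 6 (add /py 59): {"py":59,"ty":29,"u":{"a":{"cc":98,"gk":57,"y":47},"xti":[29,32,97]},"wkh":98}
After op 7 (remove /u/xti/1): {"py":59,"ty":29,"u":{"a":{"cc":98,"gk":57,"y":47},"xti":[29,97]},"wkh":98}
After op 8 (replace /u/xti 72): {"py":59,"ty":29,"u":{"a":{"cc":98,"gk":57,"y":47},"xti":72},"wkh":98}
After op 9 (remove /wkh): {"py":59,"ty":29,"u":{"a":{"cc":98,"gk":57,"y":47},"xti":72}}
After op 10 (add /g 80): {"g":80,"py":59,"ty":29,"u":{"a":{"cc":98,"gk":57,"y":47},"xti":72}}
After op 11 (replace /g 20): {"g":20,"py":59,"ty":29,"u":{"a":{"cc":98,"gk":57,"y":47},"xti":72}}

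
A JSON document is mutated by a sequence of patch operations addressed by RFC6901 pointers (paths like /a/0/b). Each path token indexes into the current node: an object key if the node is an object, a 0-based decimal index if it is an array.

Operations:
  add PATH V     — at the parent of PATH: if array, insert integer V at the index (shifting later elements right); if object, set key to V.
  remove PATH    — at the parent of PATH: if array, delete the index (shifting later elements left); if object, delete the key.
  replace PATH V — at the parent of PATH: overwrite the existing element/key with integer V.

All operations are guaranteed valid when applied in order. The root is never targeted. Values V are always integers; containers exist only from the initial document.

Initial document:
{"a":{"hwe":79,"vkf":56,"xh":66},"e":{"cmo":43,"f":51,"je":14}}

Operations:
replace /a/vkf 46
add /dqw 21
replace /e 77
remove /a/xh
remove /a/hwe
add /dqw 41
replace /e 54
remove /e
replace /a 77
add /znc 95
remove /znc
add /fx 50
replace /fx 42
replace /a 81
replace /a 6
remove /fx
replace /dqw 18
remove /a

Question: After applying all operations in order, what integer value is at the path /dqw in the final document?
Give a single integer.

Answer: 18

Derivation:
After op 1 (replace /a/vkf 46): {"a":{"hwe":79,"vkf":46,"xh":66},"e":{"cmo":43,"f":51,"je":14}}
After op 2 (add /dqw 21): {"a":{"hwe":79,"vkf":46,"xh":66},"dqw":21,"e":{"cmo":43,"f":51,"je":14}}
After op 3 (replace /e 77): {"a":{"hwe":79,"vkf":46,"xh":66},"dqw":21,"e":77}
After op 4 (remove /a/xh): {"a":{"hwe":79,"vkf":46},"dqw":21,"e":77}
After op 5 (remove /a/hwe): {"a":{"vkf":46},"dqw":21,"e":77}
After op 6 (add /dqw 41): {"a":{"vkf":46},"dqw":41,"e":77}
After op 7 (replace /e 54): {"a":{"vkf":46},"dqw":41,"e":54}
After op 8 (remove /e): {"a":{"vkf":46},"dqw":41}
After op 9 (replace /a 77): {"a":77,"dqw":41}
After op 10 (add /znc 95): {"a":77,"dqw":41,"znc":95}
After op 11 (remove /znc): {"a":77,"dqw":41}
After op 12 (add /fx 50): {"a":77,"dqw":41,"fx":50}
After op 13 (replace /fx 42): {"a":77,"dqw":41,"fx":42}
After op 14 (replace /a 81): {"a":81,"dqw":41,"fx":42}
After op 15 (replace /a 6): {"a":6,"dqw":41,"fx":42}
After op 16 (remove /fx): {"a":6,"dqw":41}
After op 17 (replace /dqw 18): {"a":6,"dqw":18}
After op 18 (remove /a): {"dqw":18}
Value at /dqw: 18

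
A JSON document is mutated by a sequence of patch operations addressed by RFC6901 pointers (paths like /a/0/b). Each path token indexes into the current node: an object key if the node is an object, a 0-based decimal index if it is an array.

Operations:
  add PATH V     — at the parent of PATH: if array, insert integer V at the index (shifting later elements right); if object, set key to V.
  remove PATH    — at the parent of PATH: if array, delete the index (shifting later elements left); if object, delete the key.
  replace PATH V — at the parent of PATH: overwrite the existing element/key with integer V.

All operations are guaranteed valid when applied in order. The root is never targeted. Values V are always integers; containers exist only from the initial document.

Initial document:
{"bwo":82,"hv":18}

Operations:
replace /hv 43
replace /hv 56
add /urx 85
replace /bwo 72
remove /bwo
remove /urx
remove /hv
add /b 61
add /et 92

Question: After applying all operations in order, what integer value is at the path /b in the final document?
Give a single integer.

Answer: 61

Derivation:
After op 1 (replace /hv 43): {"bwo":82,"hv":43}
After op 2 (replace /hv 56): {"bwo":82,"hv":56}
After op 3 (add /urx 85): {"bwo":82,"hv":56,"urx":85}
After op 4 (replace /bwo 72): {"bwo":72,"hv":56,"urx":85}
After op 5 (remove /bwo): {"hv":56,"urx":85}
After op 6 (remove /urx): {"hv":56}
After op 7 (remove /hv): {}
After op 8 (add /b 61): {"b":61}
After op 9 (add /et 92): {"b":61,"et":92}
Value at /b: 61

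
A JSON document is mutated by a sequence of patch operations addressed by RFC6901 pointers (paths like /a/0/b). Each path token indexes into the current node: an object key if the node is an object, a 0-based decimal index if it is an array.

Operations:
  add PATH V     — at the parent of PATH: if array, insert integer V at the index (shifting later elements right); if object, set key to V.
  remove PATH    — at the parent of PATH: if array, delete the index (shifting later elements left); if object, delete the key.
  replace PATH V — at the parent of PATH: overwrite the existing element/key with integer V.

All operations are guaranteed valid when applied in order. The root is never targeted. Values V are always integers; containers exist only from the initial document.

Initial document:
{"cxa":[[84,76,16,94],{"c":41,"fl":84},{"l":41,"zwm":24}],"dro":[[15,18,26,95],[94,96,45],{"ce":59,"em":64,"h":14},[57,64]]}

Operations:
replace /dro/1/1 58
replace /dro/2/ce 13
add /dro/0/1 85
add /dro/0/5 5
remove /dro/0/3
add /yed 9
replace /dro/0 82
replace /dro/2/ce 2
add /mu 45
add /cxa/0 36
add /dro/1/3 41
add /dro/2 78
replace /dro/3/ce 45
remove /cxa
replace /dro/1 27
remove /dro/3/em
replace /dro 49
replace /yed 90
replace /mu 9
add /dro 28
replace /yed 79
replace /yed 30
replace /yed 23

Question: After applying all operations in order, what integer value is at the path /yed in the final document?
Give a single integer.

After op 1 (replace /dro/1/1 58): {"cxa":[[84,76,16,94],{"c":41,"fl":84},{"l":41,"zwm":24}],"dro":[[15,18,26,95],[94,58,45],{"ce":59,"em":64,"h":14},[57,64]]}
After op 2 (replace /dro/2/ce 13): {"cxa":[[84,76,16,94],{"c":41,"fl":84},{"l":41,"zwm":24}],"dro":[[15,18,26,95],[94,58,45],{"ce":13,"em":64,"h":14},[57,64]]}
After op 3 (add /dro/0/1 85): {"cxa":[[84,76,16,94],{"c":41,"fl":84},{"l":41,"zwm":24}],"dro":[[15,85,18,26,95],[94,58,45],{"ce":13,"em":64,"h":14},[57,64]]}
After op 4 (add /dro/0/5 5): {"cxa":[[84,76,16,94],{"c":41,"fl":84},{"l":41,"zwm":24}],"dro":[[15,85,18,26,95,5],[94,58,45],{"ce":13,"em":64,"h":14},[57,64]]}
After op 5 (remove /dro/0/3): {"cxa":[[84,76,16,94],{"c":41,"fl":84},{"l":41,"zwm":24}],"dro":[[15,85,18,95,5],[94,58,45],{"ce":13,"em":64,"h":14},[57,64]]}
After op 6 (add /yed 9): {"cxa":[[84,76,16,94],{"c":41,"fl":84},{"l":41,"zwm":24}],"dro":[[15,85,18,95,5],[94,58,45],{"ce":13,"em":64,"h":14},[57,64]],"yed":9}
After op 7 (replace /dro/0 82): {"cxa":[[84,76,16,94],{"c":41,"fl":84},{"l":41,"zwm":24}],"dro":[82,[94,58,45],{"ce":13,"em":64,"h":14},[57,64]],"yed":9}
After op 8 (replace /dro/2/ce 2): {"cxa":[[84,76,16,94],{"c":41,"fl":84},{"l":41,"zwm":24}],"dro":[82,[94,58,45],{"ce":2,"em":64,"h":14},[57,64]],"yed":9}
After op 9 (add /mu 45): {"cxa":[[84,76,16,94],{"c":41,"fl":84},{"l":41,"zwm":24}],"dro":[82,[94,58,45],{"ce":2,"em":64,"h":14},[57,64]],"mu":45,"yed":9}
After op 10 (add /cxa/0 36): {"cxa":[36,[84,76,16,94],{"c":41,"fl":84},{"l":41,"zwm":24}],"dro":[82,[94,58,45],{"ce":2,"em":64,"h":14},[57,64]],"mu":45,"yed":9}
After op 11 (add /dro/1/3 41): {"cxa":[36,[84,76,16,94],{"c":41,"fl":84},{"l":41,"zwm":24}],"dro":[82,[94,58,45,41],{"ce":2,"em":64,"h":14},[57,64]],"mu":45,"yed":9}
After op 12 (add /dro/2 78): {"cxa":[36,[84,76,16,94],{"c":41,"fl":84},{"l":41,"zwm":24}],"dro":[82,[94,58,45,41],78,{"ce":2,"em":64,"h":14},[57,64]],"mu":45,"yed":9}
After op 13 (replace /dro/3/ce 45): {"cxa":[36,[84,76,16,94],{"c":41,"fl":84},{"l":41,"zwm":24}],"dro":[82,[94,58,45,41],78,{"ce":45,"em":64,"h":14},[57,64]],"mu":45,"yed":9}
After op 14 (remove /cxa): {"dro":[82,[94,58,45,41],78,{"ce":45,"em":64,"h":14},[57,64]],"mu":45,"yed":9}
After op 15 (replace /dro/1 27): {"dro":[82,27,78,{"ce":45,"em":64,"h":14},[57,64]],"mu":45,"yed":9}
After op 16 (remove /dro/3/em): {"dro":[82,27,78,{"ce":45,"h":14},[57,64]],"mu":45,"yed":9}
After op 17 (replace /dro 49): {"dro":49,"mu":45,"yed":9}
After op 18 (replace /yed 90): {"dro":49,"mu":45,"yed":90}
After op 19 (replace /mu 9): {"dro":49,"mu":9,"yed":90}
After op 20 (add /dro 28): {"dro":28,"mu":9,"yed":90}
After op 21 (replace /yed 79): {"dro":28,"mu":9,"yed":79}
After op 22 (replace /yed 30): {"dro":28,"mu":9,"yed":30}
After op 23 (replace /yed 23): {"dro":28,"mu":9,"yed":23}
Value at /yed: 23

Answer: 23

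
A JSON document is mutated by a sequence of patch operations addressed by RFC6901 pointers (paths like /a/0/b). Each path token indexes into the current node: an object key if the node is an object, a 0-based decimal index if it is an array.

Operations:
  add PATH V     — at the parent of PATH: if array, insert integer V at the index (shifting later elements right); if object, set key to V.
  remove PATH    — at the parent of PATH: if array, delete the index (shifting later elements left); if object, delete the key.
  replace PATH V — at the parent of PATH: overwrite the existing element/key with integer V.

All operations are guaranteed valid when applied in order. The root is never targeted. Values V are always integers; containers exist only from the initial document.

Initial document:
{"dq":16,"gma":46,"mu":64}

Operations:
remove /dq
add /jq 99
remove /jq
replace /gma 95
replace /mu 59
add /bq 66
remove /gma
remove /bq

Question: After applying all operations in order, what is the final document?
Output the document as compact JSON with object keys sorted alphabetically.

After op 1 (remove /dq): {"gma":46,"mu":64}
After op 2 (add /jq 99): {"gma":46,"jq":99,"mu":64}
After op 3 (remove /jq): {"gma":46,"mu":64}
After op 4 (replace /gma 95): {"gma":95,"mu":64}
After op 5 (replace /mu 59): {"gma":95,"mu":59}
After op 6 (add /bq 66): {"bq":66,"gma":95,"mu":59}
After op 7 (remove /gma): {"bq":66,"mu":59}
After op 8 (remove /bq): {"mu":59}

Answer: {"mu":59}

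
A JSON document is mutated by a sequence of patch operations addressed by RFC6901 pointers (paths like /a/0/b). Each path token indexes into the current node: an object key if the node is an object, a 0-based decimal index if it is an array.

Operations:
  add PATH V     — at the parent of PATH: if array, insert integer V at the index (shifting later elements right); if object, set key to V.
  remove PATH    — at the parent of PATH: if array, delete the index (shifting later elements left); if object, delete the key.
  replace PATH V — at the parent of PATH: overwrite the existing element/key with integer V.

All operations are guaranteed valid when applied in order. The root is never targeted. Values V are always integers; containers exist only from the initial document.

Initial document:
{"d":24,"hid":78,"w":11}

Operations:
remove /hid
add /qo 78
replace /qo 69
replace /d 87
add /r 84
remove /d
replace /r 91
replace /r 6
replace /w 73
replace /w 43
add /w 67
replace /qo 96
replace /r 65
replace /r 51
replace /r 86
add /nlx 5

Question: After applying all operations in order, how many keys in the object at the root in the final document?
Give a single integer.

Answer: 4

Derivation:
After op 1 (remove /hid): {"d":24,"w":11}
After op 2 (add /qo 78): {"d":24,"qo":78,"w":11}
After op 3 (replace /qo 69): {"d":24,"qo":69,"w":11}
After op 4 (replace /d 87): {"d":87,"qo":69,"w":11}
After op 5 (add /r 84): {"d":87,"qo":69,"r":84,"w":11}
After op 6 (remove /d): {"qo":69,"r":84,"w":11}
After op 7 (replace /r 91): {"qo":69,"r":91,"w":11}
After op 8 (replace /r 6): {"qo":69,"r":6,"w":11}
After op 9 (replace /w 73): {"qo":69,"r":6,"w":73}
After op 10 (replace /w 43): {"qo":69,"r":6,"w":43}
After op 11 (add /w 67): {"qo":69,"r":6,"w":67}
After op 12 (replace /qo 96): {"qo":96,"r":6,"w":67}
After op 13 (replace /r 65): {"qo":96,"r":65,"w":67}
After op 14 (replace /r 51): {"qo":96,"r":51,"w":67}
After op 15 (replace /r 86): {"qo":96,"r":86,"w":67}
After op 16 (add /nlx 5): {"nlx":5,"qo":96,"r":86,"w":67}
Size at the root: 4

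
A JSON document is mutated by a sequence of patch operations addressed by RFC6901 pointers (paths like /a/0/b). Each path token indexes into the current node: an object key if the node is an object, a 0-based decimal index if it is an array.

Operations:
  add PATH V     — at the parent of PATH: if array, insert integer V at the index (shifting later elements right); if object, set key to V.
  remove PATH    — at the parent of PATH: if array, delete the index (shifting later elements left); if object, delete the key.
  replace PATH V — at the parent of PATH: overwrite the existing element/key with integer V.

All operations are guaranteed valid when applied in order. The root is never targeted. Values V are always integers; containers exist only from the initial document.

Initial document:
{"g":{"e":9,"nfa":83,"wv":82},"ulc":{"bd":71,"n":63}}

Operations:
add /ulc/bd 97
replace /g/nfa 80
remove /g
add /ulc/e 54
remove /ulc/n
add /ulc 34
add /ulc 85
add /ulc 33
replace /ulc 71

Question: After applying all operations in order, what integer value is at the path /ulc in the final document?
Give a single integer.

Answer: 71

Derivation:
After op 1 (add /ulc/bd 97): {"g":{"e":9,"nfa":83,"wv":82},"ulc":{"bd":97,"n":63}}
After op 2 (replace /g/nfa 80): {"g":{"e":9,"nfa":80,"wv":82},"ulc":{"bd":97,"n":63}}
After op 3 (remove /g): {"ulc":{"bd":97,"n":63}}
After op 4 (add /ulc/e 54): {"ulc":{"bd":97,"e":54,"n":63}}
After op 5 (remove /ulc/n): {"ulc":{"bd":97,"e":54}}
After op 6 (add /ulc 34): {"ulc":34}
After op 7 (add /ulc 85): {"ulc":85}
After op 8 (add /ulc 33): {"ulc":33}
After op 9 (replace /ulc 71): {"ulc":71}
Value at /ulc: 71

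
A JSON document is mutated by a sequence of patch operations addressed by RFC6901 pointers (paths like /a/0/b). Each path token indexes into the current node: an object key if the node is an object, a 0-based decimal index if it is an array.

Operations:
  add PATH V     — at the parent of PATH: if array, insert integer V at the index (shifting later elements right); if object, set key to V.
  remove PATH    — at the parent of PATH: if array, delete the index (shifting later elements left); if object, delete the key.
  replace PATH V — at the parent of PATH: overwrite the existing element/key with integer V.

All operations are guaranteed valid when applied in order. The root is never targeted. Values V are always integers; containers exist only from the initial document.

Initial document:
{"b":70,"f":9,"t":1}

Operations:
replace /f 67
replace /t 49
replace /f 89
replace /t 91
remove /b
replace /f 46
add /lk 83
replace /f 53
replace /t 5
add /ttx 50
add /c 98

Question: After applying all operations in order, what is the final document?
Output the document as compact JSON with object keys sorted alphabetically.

After op 1 (replace /f 67): {"b":70,"f":67,"t":1}
After op 2 (replace /t 49): {"b":70,"f":67,"t":49}
After op 3 (replace /f 89): {"b":70,"f":89,"t":49}
After op 4 (replace /t 91): {"b":70,"f":89,"t":91}
After op 5 (remove /b): {"f":89,"t":91}
After op 6 (replace /f 46): {"f":46,"t":91}
After op 7 (add /lk 83): {"f":46,"lk":83,"t":91}
After op 8 (replace /f 53): {"f":53,"lk":83,"t":91}
After op 9 (replace /t 5): {"f":53,"lk":83,"t":5}
After op 10 (add /ttx 50): {"f":53,"lk":83,"t":5,"ttx":50}
After op 11 (add /c 98): {"c":98,"f":53,"lk":83,"t":5,"ttx":50}

Answer: {"c":98,"f":53,"lk":83,"t":5,"ttx":50}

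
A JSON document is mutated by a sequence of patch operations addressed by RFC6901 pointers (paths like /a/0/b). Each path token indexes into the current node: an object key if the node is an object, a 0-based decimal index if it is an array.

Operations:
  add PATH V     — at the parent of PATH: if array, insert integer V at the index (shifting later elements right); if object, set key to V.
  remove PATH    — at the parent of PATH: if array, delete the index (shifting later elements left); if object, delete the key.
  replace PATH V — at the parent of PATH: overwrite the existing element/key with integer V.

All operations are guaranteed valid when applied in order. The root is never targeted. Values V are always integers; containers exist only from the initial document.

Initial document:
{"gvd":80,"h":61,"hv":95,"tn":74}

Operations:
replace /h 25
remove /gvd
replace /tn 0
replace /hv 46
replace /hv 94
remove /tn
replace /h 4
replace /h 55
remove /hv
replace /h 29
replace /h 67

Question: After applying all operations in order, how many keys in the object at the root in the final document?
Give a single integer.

Answer: 1

Derivation:
After op 1 (replace /h 25): {"gvd":80,"h":25,"hv":95,"tn":74}
After op 2 (remove /gvd): {"h":25,"hv":95,"tn":74}
After op 3 (replace /tn 0): {"h":25,"hv":95,"tn":0}
After op 4 (replace /hv 46): {"h":25,"hv":46,"tn":0}
After op 5 (replace /hv 94): {"h":25,"hv":94,"tn":0}
After op 6 (remove /tn): {"h":25,"hv":94}
After op 7 (replace /h 4): {"h":4,"hv":94}
After op 8 (replace /h 55): {"h":55,"hv":94}
After op 9 (remove /hv): {"h":55}
After op 10 (replace /h 29): {"h":29}
After op 11 (replace /h 67): {"h":67}
Size at the root: 1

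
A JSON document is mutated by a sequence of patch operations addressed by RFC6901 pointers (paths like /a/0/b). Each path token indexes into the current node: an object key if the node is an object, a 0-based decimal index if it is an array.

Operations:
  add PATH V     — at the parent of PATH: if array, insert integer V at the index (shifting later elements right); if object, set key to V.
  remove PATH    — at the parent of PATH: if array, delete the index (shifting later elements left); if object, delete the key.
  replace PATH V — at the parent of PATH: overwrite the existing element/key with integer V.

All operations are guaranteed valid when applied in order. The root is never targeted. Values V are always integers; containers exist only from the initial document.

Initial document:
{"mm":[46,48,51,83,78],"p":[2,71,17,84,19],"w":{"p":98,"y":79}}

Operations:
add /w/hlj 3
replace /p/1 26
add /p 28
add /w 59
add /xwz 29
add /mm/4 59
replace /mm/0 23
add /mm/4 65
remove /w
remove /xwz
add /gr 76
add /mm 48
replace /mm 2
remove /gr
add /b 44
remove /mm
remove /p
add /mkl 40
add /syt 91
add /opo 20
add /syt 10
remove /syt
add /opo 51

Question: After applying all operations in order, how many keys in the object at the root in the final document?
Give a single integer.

Answer: 3

Derivation:
After op 1 (add /w/hlj 3): {"mm":[46,48,51,83,78],"p":[2,71,17,84,19],"w":{"hlj":3,"p":98,"y":79}}
After op 2 (replace /p/1 26): {"mm":[46,48,51,83,78],"p":[2,26,17,84,19],"w":{"hlj":3,"p":98,"y":79}}
After op 3 (add /p 28): {"mm":[46,48,51,83,78],"p":28,"w":{"hlj":3,"p":98,"y":79}}
After op 4 (add /w 59): {"mm":[46,48,51,83,78],"p":28,"w":59}
After op 5 (add /xwz 29): {"mm":[46,48,51,83,78],"p":28,"w":59,"xwz":29}
After op 6 (add /mm/4 59): {"mm":[46,48,51,83,59,78],"p":28,"w":59,"xwz":29}
After op 7 (replace /mm/0 23): {"mm":[23,48,51,83,59,78],"p":28,"w":59,"xwz":29}
After op 8 (add /mm/4 65): {"mm":[23,48,51,83,65,59,78],"p":28,"w":59,"xwz":29}
After op 9 (remove /w): {"mm":[23,48,51,83,65,59,78],"p":28,"xwz":29}
After op 10 (remove /xwz): {"mm":[23,48,51,83,65,59,78],"p":28}
After op 11 (add /gr 76): {"gr":76,"mm":[23,48,51,83,65,59,78],"p":28}
After op 12 (add /mm 48): {"gr":76,"mm":48,"p":28}
After op 13 (replace /mm 2): {"gr":76,"mm":2,"p":28}
After op 14 (remove /gr): {"mm":2,"p":28}
After op 15 (add /b 44): {"b":44,"mm":2,"p":28}
After op 16 (remove /mm): {"b":44,"p":28}
After op 17 (remove /p): {"b":44}
After op 18 (add /mkl 40): {"b":44,"mkl":40}
After op 19 (add /syt 91): {"b":44,"mkl":40,"syt":91}
After op 20 (add /opo 20): {"b":44,"mkl":40,"opo":20,"syt":91}
After op 21 (add /syt 10): {"b":44,"mkl":40,"opo":20,"syt":10}
After op 22 (remove /syt): {"b":44,"mkl":40,"opo":20}
After op 23 (add /opo 51): {"b":44,"mkl":40,"opo":51}
Size at the root: 3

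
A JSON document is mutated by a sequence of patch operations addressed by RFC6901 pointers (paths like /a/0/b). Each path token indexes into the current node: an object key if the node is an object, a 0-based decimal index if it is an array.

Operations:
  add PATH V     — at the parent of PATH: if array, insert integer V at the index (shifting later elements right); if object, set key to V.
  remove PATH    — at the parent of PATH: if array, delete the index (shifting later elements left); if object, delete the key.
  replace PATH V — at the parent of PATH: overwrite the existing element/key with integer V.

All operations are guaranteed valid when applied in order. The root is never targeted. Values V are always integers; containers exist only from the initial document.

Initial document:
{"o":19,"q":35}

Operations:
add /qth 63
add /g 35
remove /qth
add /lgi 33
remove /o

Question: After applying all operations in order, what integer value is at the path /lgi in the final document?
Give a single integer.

Answer: 33

Derivation:
After op 1 (add /qth 63): {"o":19,"q":35,"qth":63}
After op 2 (add /g 35): {"g":35,"o":19,"q":35,"qth":63}
After op 3 (remove /qth): {"g":35,"o":19,"q":35}
After op 4 (add /lgi 33): {"g":35,"lgi":33,"o":19,"q":35}
After op 5 (remove /o): {"g":35,"lgi":33,"q":35}
Value at /lgi: 33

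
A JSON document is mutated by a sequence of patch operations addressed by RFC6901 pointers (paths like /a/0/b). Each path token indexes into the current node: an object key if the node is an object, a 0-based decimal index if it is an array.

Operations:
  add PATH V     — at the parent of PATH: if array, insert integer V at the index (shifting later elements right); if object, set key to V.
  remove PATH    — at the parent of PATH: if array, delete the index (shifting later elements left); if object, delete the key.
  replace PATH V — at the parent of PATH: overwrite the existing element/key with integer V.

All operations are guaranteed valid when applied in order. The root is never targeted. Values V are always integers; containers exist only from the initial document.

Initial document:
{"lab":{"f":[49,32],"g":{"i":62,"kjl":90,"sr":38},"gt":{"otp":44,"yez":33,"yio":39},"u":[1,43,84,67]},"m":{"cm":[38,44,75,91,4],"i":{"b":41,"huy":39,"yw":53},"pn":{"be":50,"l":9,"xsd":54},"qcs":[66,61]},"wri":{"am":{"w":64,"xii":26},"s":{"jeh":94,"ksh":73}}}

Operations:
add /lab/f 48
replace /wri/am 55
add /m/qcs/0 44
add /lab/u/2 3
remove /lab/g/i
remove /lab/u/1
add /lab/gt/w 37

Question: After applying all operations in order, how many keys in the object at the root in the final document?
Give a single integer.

After op 1 (add /lab/f 48): {"lab":{"f":48,"g":{"i":62,"kjl":90,"sr":38},"gt":{"otp":44,"yez":33,"yio":39},"u":[1,43,84,67]},"m":{"cm":[38,44,75,91,4],"i":{"b":41,"huy":39,"yw":53},"pn":{"be":50,"l":9,"xsd":54},"qcs":[66,61]},"wri":{"am":{"w":64,"xii":26},"s":{"jeh":94,"ksh":73}}}
After op 2 (replace /wri/am 55): {"lab":{"f":48,"g":{"i":62,"kjl":90,"sr":38},"gt":{"otp":44,"yez":33,"yio":39},"u":[1,43,84,67]},"m":{"cm":[38,44,75,91,4],"i":{"b":41,"huy":39,"yw":53},"pn":{"be":50,"l":9,"xsd":54},"qcs":[66,61]},"wri":{"am":55,"s":{"jeh":94,"ksh":73}}}
After op 3 (add /m/qcs/0 44): {"lab":{"f":48,"g":{"i":62,"kjl":90,"sr":38},"gt":{"otp":44,"yez":33,"yio":39},"u":[1,43,84,67]},"m":{"cm":[38,44,75,91,4],"i":{"b":41,"huy":39,"yw":53},"pn":{"be":50,"l":9,"xsd":54},"qcs":[44,66,61]},"wri":{"am":55,"s":{"jeh":94,"ksh":73}}}
After op 4 (add /lab/u/2 3): {"lab":{"f":48,"g":{"i":62,"kjl":90,"sr":38},"gt":{"otp":44,"yez":33,"yio":39},"u":[1,43,3,84,67]},"m":{"cm":[38,44,75,91,4],"i":{"b":41,"huy":39,"yw":53},"pn":{"be":50,"l":9,"xsd":54},"qcs":[44,66,61]},"wri":{"am":55,"s":{"jeh":94,"ksh":73}}}
After op 5 (remove /lab/g/i): {"lab":{"f":48,"g":{"kjl":90,"sr":38},"gt":{"otp":44,"yez":33,"yio":39},"u":[1,43,3,84,67]},"m":{"cm":[38,44,75,91,4],"i":{"b":41,"huy":39,"yw":53},"pn":{"be":50,"l":9,"xsd":54},"qcs":[44,66,61]},"wri":{"am":55,"s":{"jeh":94,"ksh":73}}}
After op 6 (remove /lab/u/1): {"lab":{"f":48,"g":{"kjl":90,"sr":38},"gt":{"otp":44,"yez":33,"yio":39},"u":[1,3,84,67]},"m":{"cm":[38,44,75,91,4],"i":{"b":41,"huy":39,"yw":53},"pn":{"be":50,"l":9,"xsd":54},"qcs":[44,66,61]},"wri":{"am":55,"s":{"jeh":94,"ksh":73}}}
After op 7 (add /lab/gt/w 37): {"lab":{"f":48,"g":{"kjl":90,"sr":38},"gt":{"otp":44,"w":37,"yez":33,"yio":39},"u":[1,3,84,67]},"m":{"cm":[38,44,75,91,4],"i":{"b":41,"huy":39,"yw":53},"pn":{"be":50,"l":9,"xsd":54},"qcs":[44,66,61]},"wri":{"am":55,"s":{"jeh":94,"ksh":73}}}
Size at the root: 3

Answer: 3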